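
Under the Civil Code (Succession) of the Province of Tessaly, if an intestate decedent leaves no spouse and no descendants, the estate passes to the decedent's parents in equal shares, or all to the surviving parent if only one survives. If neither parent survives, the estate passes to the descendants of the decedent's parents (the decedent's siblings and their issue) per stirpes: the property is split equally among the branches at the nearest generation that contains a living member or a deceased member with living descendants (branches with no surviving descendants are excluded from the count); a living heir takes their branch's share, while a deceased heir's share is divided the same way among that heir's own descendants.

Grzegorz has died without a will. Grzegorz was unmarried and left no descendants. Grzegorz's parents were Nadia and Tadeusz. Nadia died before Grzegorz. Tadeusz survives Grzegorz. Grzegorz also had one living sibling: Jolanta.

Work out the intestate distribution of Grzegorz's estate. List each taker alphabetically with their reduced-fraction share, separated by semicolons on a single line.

Only one parent, Tadeusz, survives, so Tadeusz takes the entire estate. The siblings take nothing because a surviving parent has priority.

Tadeusz 1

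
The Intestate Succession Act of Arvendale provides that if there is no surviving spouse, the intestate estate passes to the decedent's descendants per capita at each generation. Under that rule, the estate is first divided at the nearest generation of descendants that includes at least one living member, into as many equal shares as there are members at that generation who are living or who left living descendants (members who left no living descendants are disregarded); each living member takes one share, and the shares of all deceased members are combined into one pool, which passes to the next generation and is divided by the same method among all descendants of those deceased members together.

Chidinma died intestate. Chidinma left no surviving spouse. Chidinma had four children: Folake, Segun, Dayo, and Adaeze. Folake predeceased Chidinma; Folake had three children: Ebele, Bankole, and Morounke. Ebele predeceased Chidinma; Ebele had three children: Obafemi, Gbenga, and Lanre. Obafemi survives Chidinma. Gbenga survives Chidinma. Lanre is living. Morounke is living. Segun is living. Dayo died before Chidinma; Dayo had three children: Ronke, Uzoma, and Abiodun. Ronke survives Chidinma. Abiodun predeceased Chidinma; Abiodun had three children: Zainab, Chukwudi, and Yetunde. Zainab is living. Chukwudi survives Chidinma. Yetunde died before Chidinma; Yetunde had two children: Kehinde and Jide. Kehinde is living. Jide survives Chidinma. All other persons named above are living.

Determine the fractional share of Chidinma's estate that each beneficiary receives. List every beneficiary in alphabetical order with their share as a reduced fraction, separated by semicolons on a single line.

There is no surviving spouse, so the entire estate passes to Chidinma's descendants per capita at each generation.
At generation 1 (Folake, Segun, Dayo, Adaeze) there are 4 shares of (1)/4 = 1/4 each.
Living: Segun and Adaeze — each takes 1/4.
Deceased: Folake and Dayo. Their combined 1/2 is pooled and carried to generation 2.
At generation 2 (Ebele, Bankole, Morounke, Ronke, Uzoma, Abiodun) there are 6 shares of (1/2)/6 = 1/12 each.
Living: Bankole, Morounke, Ronke, and Uzoma — each takes 1/12.
Deceased: Ebele and Abiodun. Their combined 1/6 is pooled and carried to generation 3.
At generation 3 (Obafemi, Gbenga, Lanre, Zainab, Chukwudi, Yetunde) there are 6 shares of (1/6)/6 = 1/36 each.
Living: Obafemi, Gbenga, Lanre, Zainab, and Chukwudi — each takes 1/36.
Deceased: Yetunde. That 1/36 share is carried to generation 4.
At generation 4 (Kehinde, Jide) there are 2 shares of (1/36)/2 = 1/72 each.
Living: Kehinde and Jide — each takes 1/72.

Adaeze 1/4; Bankole 1/12; Chukwudi 1/36; Gbenga 1/36; Jide 1/72; Kehinde 1/72; Lanre 1/36; Morounke 1/12; Obafemi 1/36; Ronke 1/12; Segun 1/4; Uzoma 1/12; Zainab 1/36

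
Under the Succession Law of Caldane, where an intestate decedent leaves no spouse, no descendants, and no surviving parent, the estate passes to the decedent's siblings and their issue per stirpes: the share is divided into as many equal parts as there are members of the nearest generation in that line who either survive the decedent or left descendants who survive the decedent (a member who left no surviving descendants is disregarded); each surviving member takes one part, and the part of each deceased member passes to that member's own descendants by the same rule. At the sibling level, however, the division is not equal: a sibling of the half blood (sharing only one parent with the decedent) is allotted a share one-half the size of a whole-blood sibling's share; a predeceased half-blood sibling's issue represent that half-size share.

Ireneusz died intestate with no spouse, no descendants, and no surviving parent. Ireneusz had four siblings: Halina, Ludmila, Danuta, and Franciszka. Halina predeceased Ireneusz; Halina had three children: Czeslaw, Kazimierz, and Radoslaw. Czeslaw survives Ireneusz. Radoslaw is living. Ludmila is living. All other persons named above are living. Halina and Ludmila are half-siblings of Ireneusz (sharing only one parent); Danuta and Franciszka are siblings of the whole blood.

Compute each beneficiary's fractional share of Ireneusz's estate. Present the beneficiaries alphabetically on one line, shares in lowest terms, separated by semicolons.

Czeslaw 1/18; Danuta 1/3; Franciszka 1/3; Kazimierz 1/18; Ludmila 1/6; Radoslaw 1/18

No spouse, descendants, or parent survives, so the estate passes to Ireneusz's siblings per stirpes.
Half-blood siblings count for one-half the weight of whole-blood siblings at the initial division.
Dividing 1 in proportion to weights (total weight 3): Halina (weight 1/2) → 1/6; Ludmila (weight 1/2) → 1/6; Danuta (weight 1) → 1/3; Franciszka (weight 1) → 1/3.
Halina predeceased; the 1/6 allotted to Halina's branch passes to Halina's issue by representation.
The 1/6 is divided into 3 equal shares of 1/18 among Czeslaw, Kazimierz, Radoslaw.
Czeslaw is living and takes 1/18.
Kazimierz is living and takes 1/18.
Radoslaw is living and takes 1/18.
Ludmila is living and takes 1/6.
Danuta is living and takes 1/3.
Franciszka is living and takes 1/3.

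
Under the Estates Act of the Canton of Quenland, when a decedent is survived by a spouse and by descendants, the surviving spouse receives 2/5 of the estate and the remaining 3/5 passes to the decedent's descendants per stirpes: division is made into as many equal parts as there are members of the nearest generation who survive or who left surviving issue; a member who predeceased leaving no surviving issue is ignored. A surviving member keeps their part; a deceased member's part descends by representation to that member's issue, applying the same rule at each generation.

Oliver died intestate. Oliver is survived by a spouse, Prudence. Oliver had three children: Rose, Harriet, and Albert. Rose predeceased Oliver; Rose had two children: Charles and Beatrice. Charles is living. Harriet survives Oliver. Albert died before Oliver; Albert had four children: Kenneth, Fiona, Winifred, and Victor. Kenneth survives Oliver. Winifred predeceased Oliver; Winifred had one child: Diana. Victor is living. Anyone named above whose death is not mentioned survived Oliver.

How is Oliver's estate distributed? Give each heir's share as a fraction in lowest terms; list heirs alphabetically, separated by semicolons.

Beatrice 1/10; Charles 1/10; Diana 1/20; Fiona 1/20; Harriet 1/5; Kenneth 1/20; Prudence 2/5; Victor 1/20

Prudence, as surviving spouse, takes 2/5.
The remaining 3/5 passes to Oliver's descendants per stirpes.
The 3/5 is divided into 3 equal shares of 1/5 among Rose, Harriet, Albert.
Rose predeceased; the 1/5 allotted to Rose's branch passes to Rose's issue by representation.
The 1/5 is divided into 2 equal shares of 1/10 among Charles, Beatrice.
Charles is living and takes 1/10.
Beatrice is living and takes 1/10.
Harriet is living and takes 1/5.
Albert predeceased; the 1/5 allotted to Albert's branch passes to Albert's issue by representation.
The 1/5 is divided into 4 equal shares of 1/20 among Kenneth, Fiona, Winifred, Victor.
Kenneth is living and takes 1/20.
Fiona is living and takes 1/20.
Winifred predeceased; the 1/20 allotted to Winifred's branch passes to Winifred's issue by representation.
Diana is the sole taker at this level and receives the full 1/20.
Victor is living and takes 1/20.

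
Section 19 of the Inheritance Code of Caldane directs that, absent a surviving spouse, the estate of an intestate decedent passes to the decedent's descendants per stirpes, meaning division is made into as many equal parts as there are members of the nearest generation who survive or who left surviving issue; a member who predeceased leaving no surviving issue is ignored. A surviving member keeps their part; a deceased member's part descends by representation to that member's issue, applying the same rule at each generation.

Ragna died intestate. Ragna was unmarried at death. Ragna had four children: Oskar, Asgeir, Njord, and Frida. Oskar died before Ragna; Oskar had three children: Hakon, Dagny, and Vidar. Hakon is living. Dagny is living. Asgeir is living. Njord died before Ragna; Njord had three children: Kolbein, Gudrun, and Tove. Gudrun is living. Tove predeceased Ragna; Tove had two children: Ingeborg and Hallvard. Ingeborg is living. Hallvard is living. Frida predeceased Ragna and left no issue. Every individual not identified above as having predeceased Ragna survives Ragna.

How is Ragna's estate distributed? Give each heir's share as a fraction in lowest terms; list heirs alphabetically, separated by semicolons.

There is no surviving spouse, so the entire estate passes to Ragna's descendants per stirpes.
Frida left no surviving issue, so that branch lapses and is disregarded.
The estate is divided into 3 equal shares of 1/3 among Oskar, Asgeir, Njord.
Oskar predeceased; the 1/3 allotted to Oskar's branch passes to Oskar's issue by representation.
The 1/3 is divided into 3 equal shares of 1/9 among Hakon, Dagny, Vidar.
Hakon is living and takes 1/9.
Dagny is living and takes 1/9.
Vidar is living and takes 1/9.
Asgeir is living and takes 1/3.
Njord predeceased; the 1/3 allotted to Njord's branch passes to Njord's issue by representation.
The 1/3 is divided into 3 equal shares of 1/9 among Kolbein, Gudrun, Tove.
Kolbein is living and takes 1/9.
Gudrun is living and takes 1/9.
Tove predeceased; the 1/9 allotted to Tove's branch passes to Tove's issue by representation.
The 1/9 is divided into 2 equal shares of 1/18 among Ingeborg, Hallvard.
Ingeborg is living and takes 1/18.
Hallvard is living and takes 1/18.

Asgeir 1/3; Dagny 1/9; Gudrun 1/9; Hakon 1/9; Hallvard 1/18; Ingeborg 1/18; Kolbein 1/9; Vidar 1/9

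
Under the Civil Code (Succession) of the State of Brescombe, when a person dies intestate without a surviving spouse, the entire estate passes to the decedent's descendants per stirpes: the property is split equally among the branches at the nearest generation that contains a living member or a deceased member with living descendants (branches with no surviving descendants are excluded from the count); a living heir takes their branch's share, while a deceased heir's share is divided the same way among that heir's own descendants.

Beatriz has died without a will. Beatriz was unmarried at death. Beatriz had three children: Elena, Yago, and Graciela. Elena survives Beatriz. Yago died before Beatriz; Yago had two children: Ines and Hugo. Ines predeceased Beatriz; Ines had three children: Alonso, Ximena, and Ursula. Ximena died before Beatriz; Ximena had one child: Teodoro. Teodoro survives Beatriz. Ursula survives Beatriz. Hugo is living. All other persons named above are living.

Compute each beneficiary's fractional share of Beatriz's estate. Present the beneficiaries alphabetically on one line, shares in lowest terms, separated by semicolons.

There is no surviving spouse, so the entire estate passes to Beatriz's descendants per stirpes.
The estate is divided into 3 equal shares of 1/3 among Elena, Yago, Graciela.
Elena is living and takes 1/3.
Yago predeceased; the 1/3 allotted to Yago's branch passes to Yago's issue by representation.
The 1/3 is divided into 2 equal shares of 1/6 among Ines, Hugo.
Ines predeceased; the 1/6 allotted to Ines's branch passes to Ines's issue by representation.
The 1/6 is divided into 3 equal shares of 1/18 among Alonso, Ximena, Ursula.
Alonso is living and takes 1/18.
Ximena predeceased; the 1/18 allotted to Ximena's branch passes to Ximena's issue by representation.
Teodoro is the sole taker at this level and receives the full 1/18.
Ursula is living and takes 1/18.
Hugo is living and takes 1/6.
Graciela is living and takes 1/3.

Alonso 1/18; Elena 1/3; Graciela 1/3; Hugo 1/6; Teodoro 1/18; Ursula 1/18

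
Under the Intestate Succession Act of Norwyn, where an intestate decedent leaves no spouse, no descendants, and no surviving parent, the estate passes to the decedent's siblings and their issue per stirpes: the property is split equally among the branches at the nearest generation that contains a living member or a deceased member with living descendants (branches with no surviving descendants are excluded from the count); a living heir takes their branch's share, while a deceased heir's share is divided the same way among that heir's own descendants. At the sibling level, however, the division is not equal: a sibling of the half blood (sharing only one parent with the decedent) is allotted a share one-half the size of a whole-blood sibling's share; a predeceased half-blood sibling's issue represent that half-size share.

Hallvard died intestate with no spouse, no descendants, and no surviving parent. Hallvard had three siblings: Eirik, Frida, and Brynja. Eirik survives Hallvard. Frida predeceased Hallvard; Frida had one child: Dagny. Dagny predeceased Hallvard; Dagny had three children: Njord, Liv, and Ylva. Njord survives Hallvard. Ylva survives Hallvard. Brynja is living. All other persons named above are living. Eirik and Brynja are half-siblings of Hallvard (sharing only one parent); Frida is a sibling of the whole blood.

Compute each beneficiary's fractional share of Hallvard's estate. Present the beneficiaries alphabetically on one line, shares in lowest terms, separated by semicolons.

Brynja 1/4; Eirik 1/4; Liv 1/6; Njord 1/6; Ylva 1/6

No spouse, descendants, or parent survives, so the estate passes to Hallvard's siblings per stirpes.
Half-blood siblings count for one-half the weight of whole-blood siblings at the initial division.
Dividing 1 in proportion to weights (total weight 2): Eirik (weight 1/2) → 1/4; Frida (weight 1) → 1/2; Brynja (weight 1/2) → 1/4.
Eirik is living and takes 1/4.
Frida predeceased; the 1/2 allotted to Frida's branch passes to Frida's issue by representation.
Dagny's line is the sole branch at this level, so the full 1/2 passes to Dagny's issue by representation.
The 1/2 is divided into 3 equal shares of 1/6 among Njord, Liv, Ylva.
Njord is living and takes 1/6.
Liv is living and takes 1/6.
Ylva is living and takes 1/6.
Brynja is living and takes 1/4.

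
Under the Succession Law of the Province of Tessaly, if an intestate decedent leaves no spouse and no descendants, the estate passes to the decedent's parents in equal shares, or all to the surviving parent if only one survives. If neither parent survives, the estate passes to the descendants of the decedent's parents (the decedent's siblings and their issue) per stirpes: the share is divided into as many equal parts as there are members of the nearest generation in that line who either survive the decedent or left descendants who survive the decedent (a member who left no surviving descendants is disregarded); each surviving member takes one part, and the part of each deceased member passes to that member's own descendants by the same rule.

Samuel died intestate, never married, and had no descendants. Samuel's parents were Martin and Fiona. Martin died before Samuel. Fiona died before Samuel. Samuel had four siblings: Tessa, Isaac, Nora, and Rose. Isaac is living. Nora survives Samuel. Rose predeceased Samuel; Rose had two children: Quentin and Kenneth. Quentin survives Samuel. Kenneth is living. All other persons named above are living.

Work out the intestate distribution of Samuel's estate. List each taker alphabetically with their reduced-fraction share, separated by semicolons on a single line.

Isaac 1/4; Kenneth 1/8; Nora 1/4; Quentin 1/8; Tessa 1/4

Neither parent survives and there are no descendants, so the estate passes to Samuel's siblings and their issue per stirpes.
The estate is divided into 4 equal shares of 1/4 among Tessa, Isaac, Nora, Rose.
Tessa is living and takes 1/4.
Isaac is living and takes 1/4.
Nora is living and takes 1/4.
Rose predeceased; the 1/4 allotted to Rose's branch passes to Rose's issue by representation.
The 1/4 is divided into 2 equal shares of 1/8 among Quentin, Kenneth.
Quentin is living and takes 1/8.
Kenneth is living and takes 1/8.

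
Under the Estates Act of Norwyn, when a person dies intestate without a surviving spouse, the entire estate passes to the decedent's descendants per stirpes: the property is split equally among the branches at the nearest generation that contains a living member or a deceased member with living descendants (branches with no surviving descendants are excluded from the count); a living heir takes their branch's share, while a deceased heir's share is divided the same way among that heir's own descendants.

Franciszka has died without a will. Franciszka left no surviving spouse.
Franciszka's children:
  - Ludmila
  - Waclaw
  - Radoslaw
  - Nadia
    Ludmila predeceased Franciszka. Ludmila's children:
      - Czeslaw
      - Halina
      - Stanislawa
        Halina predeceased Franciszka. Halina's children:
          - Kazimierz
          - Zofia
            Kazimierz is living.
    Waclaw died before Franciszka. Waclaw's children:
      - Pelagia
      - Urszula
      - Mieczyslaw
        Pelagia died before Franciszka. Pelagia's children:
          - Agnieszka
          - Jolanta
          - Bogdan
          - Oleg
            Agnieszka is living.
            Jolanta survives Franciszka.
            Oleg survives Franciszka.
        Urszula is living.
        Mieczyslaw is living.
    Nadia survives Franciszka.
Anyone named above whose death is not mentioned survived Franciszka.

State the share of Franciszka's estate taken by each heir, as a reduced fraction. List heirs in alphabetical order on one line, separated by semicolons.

Agnieszka 1/48; Bogdan 1/48; Czeslaw 1/12; Jolanta 1/48; Kazimierz 1/24; Mieczyslaw 1/12; Nadia 1/4; Oleg 1/48; Radoslaw 1/4; Stanislawa 1/12; Urszula 1/12; Zofia 1/24

There is no surviving spouse, so the entire estate passes to Franciszka's descendants per stirpes.
The estate is divided into 4 equal shares of 1/4 among Ludmila, Waclaw, Radoslaw, Nadia.
Ludmila predeceased; the 1/4 allotted to Ludmila's branch passes to Ludmila's issue by representation.
The 1/4 is divided into 3 equal shares of 1/12 among Czeslaw, Halina, Stanislawa.
Czeslaw is living and takes 1/12.
Halina predeceased; the 1/12 allotted to Halina's branch passes to Halina's issue by representation.
The 1/12 is divided into 2 equal shares of 1/24 among Kazimierz, Zofia.
Kazimierz is living and takes 1/24.
Zofia is living and takes 1/24.
Stanislawa is living and takes 1/12.
Waclaw predeceased; the 1/4 allotted to Waclaw's branch passes to Waclaw's issue by representation.
The 1/4 is divided into 3 equal shares of 1/12 among Pelagia, Urszula, Mieczyslaw.
Pelagia predeceased; the 1/12 allotted to Pelagia's branch passes to Pelagia's issue by representation.
The 1/12 is divided into 4 equal shares of 1/48 among Agnieszka, Jolanta, Bogdan, Oleg.
Agnieszka is living and takes 1/48.
Jolanta is living and takes 1/48.
Bogdan is living and takes 1/48.
Oleg is living and takes 1/48.
Urszula is living and takes 1/12.
Mieczyslaw is living and takes 1/12.
Radoslaw is living and takes 1/4.
Nadia is living and takes 1/4.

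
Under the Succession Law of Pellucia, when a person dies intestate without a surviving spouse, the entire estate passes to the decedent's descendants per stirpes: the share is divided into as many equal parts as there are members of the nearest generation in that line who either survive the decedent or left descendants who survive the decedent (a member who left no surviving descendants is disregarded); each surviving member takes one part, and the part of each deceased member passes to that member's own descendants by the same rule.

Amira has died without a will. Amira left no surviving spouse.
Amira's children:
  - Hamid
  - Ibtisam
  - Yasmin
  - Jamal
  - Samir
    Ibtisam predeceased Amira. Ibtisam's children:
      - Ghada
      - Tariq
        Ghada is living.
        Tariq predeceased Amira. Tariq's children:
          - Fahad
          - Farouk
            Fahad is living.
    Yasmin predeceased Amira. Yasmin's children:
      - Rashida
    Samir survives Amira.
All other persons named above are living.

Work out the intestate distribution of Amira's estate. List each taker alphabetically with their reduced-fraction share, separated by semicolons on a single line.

There is no surviving spouse, so the entire estate passes to Amira's descendants per stirpes.
The estate is divided into 5 equal shares of 1/5 among Hamid, Ibtisam, Yasmin, Jamal, Samir.
Hamid is living and takes 1/5.
Ibtisam predeceased; the 1/5 allotted to Ibtisam's branch passes to Ibtisam's issue by representation.
The 1/5 is divided into 2 equal shares of 1/10 among Ghada, Tariq.
Ghada is living and takes 1/10.
Tariq predeceased; the 1/10 allotted to Tariq's branch passes to Tariq's issue by representation.
The 1/10 is divided into 2 equal shares of 1/20 among Fahad, Farouk.
Fahad is living and takes 1/20.
Farouk is living and takes 1/20.
Yasmin predeceased; the 1/5 allotted to Yasmin's branch passes to Yasmin's issue by representation.
Rashida is the sole taker at this level and receives the full 1/5.
Jamal is living and takes 1/5.
Samir is living and takes 1/5.

Fahad 1/20; Farouk 1/20; Ghada 1/10; Hamid 1/5; Jamal 1/5; Rashida 1/5; Samir 1/5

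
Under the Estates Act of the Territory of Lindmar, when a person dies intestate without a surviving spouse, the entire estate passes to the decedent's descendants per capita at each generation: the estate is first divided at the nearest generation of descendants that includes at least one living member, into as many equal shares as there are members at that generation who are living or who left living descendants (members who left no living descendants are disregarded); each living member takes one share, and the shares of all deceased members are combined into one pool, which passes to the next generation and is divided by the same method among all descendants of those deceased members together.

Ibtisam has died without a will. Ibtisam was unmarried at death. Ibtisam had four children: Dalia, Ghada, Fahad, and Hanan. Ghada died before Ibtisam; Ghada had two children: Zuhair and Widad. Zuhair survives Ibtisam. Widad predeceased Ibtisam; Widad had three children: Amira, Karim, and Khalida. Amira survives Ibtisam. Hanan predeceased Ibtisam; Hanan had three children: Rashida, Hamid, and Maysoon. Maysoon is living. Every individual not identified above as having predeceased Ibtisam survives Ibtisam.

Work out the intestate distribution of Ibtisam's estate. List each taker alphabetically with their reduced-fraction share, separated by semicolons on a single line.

There is no surviving spouse, so the entire estate passes to Ibtisam's descendants per capita at each generation.
At generation 1 (Dalia, Ghada, Fahad, Hanan) there are 4 shares of (1)/4 = 1/4 each.
Living: Dalia and Fahad — each takes 1/4.
Deceased: Ghada and Hanan. Their combined 1/2 is pooled and carried to generation 2.
At generation 2 (Zuhair, Widad, Rashida, Hamid, Maysoon) there are 5 shares of (1/2)/5 = 1/10 each.
Living: Zuhair, Rashida, Hamid, and Maysoon — each takes 1/10.
Deceased: Widad. That 1/10 share is carried to generation 3.
At generation 3 (Amira, Karim, Khalida) there are 3 shares of (1/10)/3 = 1/30 each.
Living: Amira, Karim, and Khalida — each takes 1/30.

Amira 1/30; Dalia 1/4; Fahad 1/4; Hamid 1/10; Karim 1/30; Khalida 1/30; Maysoon 1/10; Rashida 1/10; Zuhair 1/10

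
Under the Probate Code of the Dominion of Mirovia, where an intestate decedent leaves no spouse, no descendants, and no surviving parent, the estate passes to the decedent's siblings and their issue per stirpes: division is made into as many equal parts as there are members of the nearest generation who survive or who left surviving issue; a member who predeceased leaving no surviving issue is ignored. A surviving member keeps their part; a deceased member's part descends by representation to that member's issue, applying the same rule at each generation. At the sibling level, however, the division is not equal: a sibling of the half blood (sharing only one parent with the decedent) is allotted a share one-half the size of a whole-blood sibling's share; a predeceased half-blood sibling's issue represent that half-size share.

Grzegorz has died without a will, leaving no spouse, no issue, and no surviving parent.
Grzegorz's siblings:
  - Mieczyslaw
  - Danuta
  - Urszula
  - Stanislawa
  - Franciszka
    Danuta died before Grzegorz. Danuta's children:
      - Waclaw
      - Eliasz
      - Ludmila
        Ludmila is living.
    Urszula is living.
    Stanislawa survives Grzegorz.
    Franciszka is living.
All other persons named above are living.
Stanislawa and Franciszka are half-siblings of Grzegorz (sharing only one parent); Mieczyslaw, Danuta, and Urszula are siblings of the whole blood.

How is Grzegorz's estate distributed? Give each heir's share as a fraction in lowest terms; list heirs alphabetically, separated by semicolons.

No spouse, descendants, or parent survives, so the estate passes to Grzegorz's siblings per stirpes.
Half-blood siblings count for one-half the weight of whole-blood siblings at the initial division.
Dividing 1 in proportion to weights (total weight 4): Mieczyslaw (weight 1) → 1/4; Danuta (weight 1) → 1/4; Urszula (weight 1) → 1/4; Stanislawa (weight 1/2) → 1/8; Franciszka (weight 1/2) → 1/8.
Mieczyslaw is living and takes 1/4.
Danuta predeceased; the 1/4 allotted to Danuta's branch passes to Danuta's issue by representation.
The 1/4 is divided into 3 equal shares of 1/12 among Waclaw, Eliasz, Ludmila.
Waclaw is living and takes 1/12.
Eliasz is living and takes 1/12.
Ludmila is living and takes 1/12.
Urszula is living and takes 1/4.
Stanislawa is living and takes 1/8.
Franciszka is living and takes 1/8.

Eliasz 1/12; Franciszka 1/8; Ludmila 1/12; Mieczyslaw 1/4; Stanislawa 1/8; Urszula 1/4; Waclaw 1/12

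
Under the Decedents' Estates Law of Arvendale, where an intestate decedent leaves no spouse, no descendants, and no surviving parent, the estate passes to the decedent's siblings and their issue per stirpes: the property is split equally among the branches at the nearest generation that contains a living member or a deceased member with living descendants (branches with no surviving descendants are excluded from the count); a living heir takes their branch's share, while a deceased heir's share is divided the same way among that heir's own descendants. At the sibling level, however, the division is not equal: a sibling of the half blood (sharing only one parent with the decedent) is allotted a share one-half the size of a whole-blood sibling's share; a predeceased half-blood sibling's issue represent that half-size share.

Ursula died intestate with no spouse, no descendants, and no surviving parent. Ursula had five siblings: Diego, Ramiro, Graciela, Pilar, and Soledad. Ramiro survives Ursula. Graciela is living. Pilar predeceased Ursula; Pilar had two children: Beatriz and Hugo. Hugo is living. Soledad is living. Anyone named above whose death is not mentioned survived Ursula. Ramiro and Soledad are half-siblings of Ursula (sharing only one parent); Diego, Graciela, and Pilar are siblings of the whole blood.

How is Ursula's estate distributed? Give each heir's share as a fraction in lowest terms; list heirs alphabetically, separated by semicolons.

No spouse, descendants, or parent survives, so the estate passes to Ursula's siblings per stirpes.
Half-blood siblings count for one-half the weight of whole-blood siblings at the initial division.
Dividing 1 in proportion to weights (total weight 4): Diego (weight 1) → 1/4; Ramiro (weight 1/2) → 1/8; Graciela (weight 1) → 1/4; Pilar (weight 1) → 1/4; Soledad (weight 1/2) → 1/8.
Diego is living and takes 1/4.
Ramiro is living and takes 1/8.
Graciela is living and takes 1/4.
Pilar predeceased; the 1/4 allotted to Pilar's branch passes to Pilar's issue by representation.
The 1/4 is divided into 2 equal shares of 1/8 among Beatriz, Hugo.
Beatriz is living and takes 1/8.
Hugo is living and takes 1/8.
Soledad is living and takes 1/8.

Beatriz 1/8; Diego 1/4; Graciela 1/4; Hugo 1/8; Ramiro 1/8; Soledad 1/8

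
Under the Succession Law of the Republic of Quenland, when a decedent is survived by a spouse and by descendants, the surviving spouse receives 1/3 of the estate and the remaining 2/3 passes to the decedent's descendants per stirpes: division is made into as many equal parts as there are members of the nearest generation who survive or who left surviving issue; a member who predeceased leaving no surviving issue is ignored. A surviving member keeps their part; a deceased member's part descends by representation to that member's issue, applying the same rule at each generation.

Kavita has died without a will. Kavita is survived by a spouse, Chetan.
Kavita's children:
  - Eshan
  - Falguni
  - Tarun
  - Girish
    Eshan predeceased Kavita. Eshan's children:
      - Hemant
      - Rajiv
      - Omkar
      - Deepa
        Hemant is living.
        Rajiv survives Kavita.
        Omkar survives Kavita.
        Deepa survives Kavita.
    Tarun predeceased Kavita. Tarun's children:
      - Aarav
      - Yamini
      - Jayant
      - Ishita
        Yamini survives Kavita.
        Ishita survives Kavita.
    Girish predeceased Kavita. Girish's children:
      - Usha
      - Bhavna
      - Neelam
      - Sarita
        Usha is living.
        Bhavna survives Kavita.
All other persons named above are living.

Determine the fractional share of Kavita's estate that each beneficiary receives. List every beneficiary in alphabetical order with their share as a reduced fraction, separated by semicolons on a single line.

Chetan, as surviving spouse, takes 1/3.
The remaining 2/3 passes to Kavita's descendants per stirpes.
The 2/3 is divided into 4 equal shares of 1/6 among Eshan, Falguni, Tarun, Girish.
Eshan predeceased; the 1/6 allotted to Eshan's branch passes to Eshan's issue by representation.
The 1/6 is divided into 4 equal shares of 1/24 among Hemant, Rajiv, Omkar, Deepa.
Hemant is living and takes 1/24.
Rajiv is living and takes 1/24.
Omkar is living and takes 1/24.
Deepa is living and takes 1/24.
Falguni is living and takes 1/6.
Tarun predeceased; the 1/6 allotted to Tarun's branch passes to Tarun's issue by representation.
The 1/6 is divided into 4 equal shares of 1/24 among Aarav, Yamini, Jayant, Ishita.
Aarav is living and takes 1/24.
Yamini is living and takes 1/24.
Jayant is living and takes 1/24.
Ishita is living and takes 1/24.
Girish predeceased; the 1/6 allotted to Girish's branch passes to Girish's issue by representation.
The 1/6 is divided into 4 equal shares of 1/24 among Usha, Bhavna, Neelam, Sarita.
Usha is living and takes 1/24.
Bhavna is living and takes 1/24.
Neelam is living and takes 1/24.
Sarita is living and takes 1/24.

Aarav 1/24; Bhavna 1/24; Chetan 1/3; Deepa 1/24; Falguni 1/6; Hemant 1/24; Ishita 1/24; Jayant 1/24; Neelam 1/24; Omkar 1/24; Rajiv 1/24; Sarita 1/24; Usha 1/24; Yamini 1/24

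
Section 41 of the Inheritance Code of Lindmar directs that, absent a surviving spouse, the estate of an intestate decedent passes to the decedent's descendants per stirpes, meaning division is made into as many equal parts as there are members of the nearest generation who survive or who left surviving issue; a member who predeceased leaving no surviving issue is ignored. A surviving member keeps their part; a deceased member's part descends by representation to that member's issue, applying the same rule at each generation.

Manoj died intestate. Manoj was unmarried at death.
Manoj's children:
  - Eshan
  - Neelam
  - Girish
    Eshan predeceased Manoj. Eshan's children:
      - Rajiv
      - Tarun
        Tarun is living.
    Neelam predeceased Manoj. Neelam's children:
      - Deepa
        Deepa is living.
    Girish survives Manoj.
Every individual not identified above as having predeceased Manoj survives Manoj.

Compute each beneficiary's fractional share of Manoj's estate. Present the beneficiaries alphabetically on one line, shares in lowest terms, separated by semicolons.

Deepa 1/3; Girish 1/3; Rajiv 1/6; Tarun 1/6

There is no surviving spouse, so the entire estate passes to Manoj's descendants per stirpes.
The estate is divided into 3 equal shares of 1/3 among Eshan, Neelam, Girish.
Eshan predeceased; the 1/3 allotted to Eshan's branch passes to Eshan's issue by representation.
The 1/3 is divided into 2 equal shares of 1/6 among Rajiv, Tarun.
Rajiv is living and takes 1/6.
Tarun is living and takes 1/6.
Neelam predeceased; the 1/3 allotted to Neelam's branch passes to Neelam's issue by representation.
Deepa is the sole taker at this level and receives the full 1/3.
Girish is living and takes 1/3.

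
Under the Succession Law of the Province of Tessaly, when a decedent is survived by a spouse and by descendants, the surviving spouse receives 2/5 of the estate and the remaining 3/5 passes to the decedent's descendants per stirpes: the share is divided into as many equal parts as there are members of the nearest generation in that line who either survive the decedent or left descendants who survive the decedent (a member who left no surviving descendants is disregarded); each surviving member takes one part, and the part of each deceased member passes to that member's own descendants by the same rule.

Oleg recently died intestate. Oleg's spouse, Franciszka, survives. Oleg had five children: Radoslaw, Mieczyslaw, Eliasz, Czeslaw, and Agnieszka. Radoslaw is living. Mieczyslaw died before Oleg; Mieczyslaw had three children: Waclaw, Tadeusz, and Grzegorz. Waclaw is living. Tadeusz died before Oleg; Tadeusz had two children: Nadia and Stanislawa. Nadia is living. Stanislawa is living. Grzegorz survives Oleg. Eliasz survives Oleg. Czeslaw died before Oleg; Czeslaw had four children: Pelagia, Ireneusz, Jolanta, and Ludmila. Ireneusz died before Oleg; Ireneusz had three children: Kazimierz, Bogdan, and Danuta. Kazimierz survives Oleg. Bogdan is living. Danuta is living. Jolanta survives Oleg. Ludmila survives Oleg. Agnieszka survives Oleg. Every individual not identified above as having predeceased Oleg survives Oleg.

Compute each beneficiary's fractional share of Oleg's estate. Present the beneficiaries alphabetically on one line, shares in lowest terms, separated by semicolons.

Franciszka, as surviving spouse, takes 2/5.
The remaining 3/5 passes to Oleg's descendants per stirpes.
The 3/5 is divided into 5 equal shares of 3/25 among Radoslaw, Mieczyslaw, Eliasz, Czeslaw, Agnieszka.
Radoslaw is living and takes 3/25.
Mieczyslaw predeceased; the 3/25 allotted to Mieczyslaw's branch passes to Mieczyslaw's issue by representation.
The 3/25 is divided into 3 equal shares of 1/25 among Waclaw, Tadeusz, Grzegorz.
Waclaw is living and takes 1/25.
Tadeusz predeceased; the 1/25 allotted to Tadeusz's branch passes to Tadeusz's issue by representation.
The 1/25 is divided into 2 equal shares of 1/50 among Nadia, Stanislawa.
Nadia is living and takes 1/50.
Stanislawa is living and takes 1/50.
Grzegorz is living and takes 1/25.
Eliasz is living and takes 3/25.
Czeslaw predeceased; the 3/25 allotted to Czeslaw's branch passes to Czeslaw's issue by representation.
The 3/25 is divided into 4 equal shares of 3/100 among Pelagia, Ireneusz, Jolanta, Ludmila.
Pelagia is living and takes 3/100.
Ireneusz predeceased; the 3/100 allotted to Ireneusz's branch passes to Ireneusz's issue by representation.
The 3/100 is divided into 3 equal shares of 1/100 among Kazimierz, Bogdan, Danuta.
Kazimierz is living and takes 1/100.
Bogdan is living and takes 1/100.
Danuta is living and takes 1/100.
Jolanta is living and takes 3/100.
Ludmila is living and takes 3/100.
Agnieszka is living and takes 3/25.

Agnieszka 3/25; Bogdan 1/100; Danuta 1/100; Eliasz 3/25; Franciszka 2/5; Grzegorz 1/25; Jolanta 3/100; Kazimierz 1/100; Ludmila 3/100; Nadia 1/50; Pelagia 3/100; Radoslaw 3/25; Stanislawa 1/50; Waclaw 1/25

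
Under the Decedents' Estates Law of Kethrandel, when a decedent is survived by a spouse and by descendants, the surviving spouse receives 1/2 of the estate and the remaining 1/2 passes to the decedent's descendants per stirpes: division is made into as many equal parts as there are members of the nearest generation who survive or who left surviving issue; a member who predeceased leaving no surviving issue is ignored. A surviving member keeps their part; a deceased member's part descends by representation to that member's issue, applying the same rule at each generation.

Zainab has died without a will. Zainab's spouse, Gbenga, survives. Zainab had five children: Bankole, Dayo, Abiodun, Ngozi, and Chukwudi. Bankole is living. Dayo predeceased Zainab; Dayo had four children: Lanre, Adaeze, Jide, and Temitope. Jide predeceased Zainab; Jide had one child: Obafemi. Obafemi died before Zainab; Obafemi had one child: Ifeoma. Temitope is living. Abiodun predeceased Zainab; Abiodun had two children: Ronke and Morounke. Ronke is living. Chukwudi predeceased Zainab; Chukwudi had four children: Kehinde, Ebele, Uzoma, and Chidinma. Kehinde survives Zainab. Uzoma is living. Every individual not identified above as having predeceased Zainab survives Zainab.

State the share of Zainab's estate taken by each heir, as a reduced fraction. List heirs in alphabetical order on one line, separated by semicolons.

Gbenga, as surviving spouse, takes 1/2.
The remaining 1/2 passes to Zainab's descendants per stirpes.
The 1/2 is divided into 5 equal shares of 1/10 among Bankole, Dayo, Abiodun, Ngozi, Chukwudi.
Bankole is living and takes 1/10.
Dayo predeceased; the 1/10 allotted to Dayo's branch passes to Dayo's issue by representation.
The 1/10 is divided into 4 equal shares of 1/40 among Lanre, Adaeze, Jide, Temitope.
Lanre is living and takes 1/40.
Adaeze is living and takes 1/40.
Jide predeceased; the 1/40 allotted to Jide's branch passes to Jide's issue by representation.
Obafemi's line is the sole branch at this level, so the full 1/40 passes to Obafemi's issue by representation.
Ifeoma is the sole taker at this level and receives the full 1/40.
Temitope is living and takes 1/40.
Abiodun predeceased; the 1/10 allotted to Abiodun's branch passes to Abiodun's issue by representation.
The 1/10 is divided into 2 equal shares of 1/20 among Ronke, Morounke.
Ronke is living and takes 1/20.
Morounke is living and takes 1/20.
Ngozi is living and takes 1/10.
Chukwudi predeceased; the 1/10 allotted to Chukwudi's branch passes to Chukwudi's issue by representation.
The 1/10 is divided into 4 equal shares of 1/40 among Kehinde, Ebele, Uzoma, Chidinma.
Kehinde is living and takes 1/40.
Ebele is living and takes 1/40.
Uzoma is living and takes 1/40.
Chidinma is living and takes 1/40.

Adaeze 1/40; Bankole 1/10; Chidinma 1/40; Ebele 1/40; Gbenga 1/2; Ifeoma 1/40; Kehinde 1/40; Lanre 1/40; Morounke 1/20; Ngozi 1/10; Ronke 1/20; Temitope 1/40; Uzoma 1/40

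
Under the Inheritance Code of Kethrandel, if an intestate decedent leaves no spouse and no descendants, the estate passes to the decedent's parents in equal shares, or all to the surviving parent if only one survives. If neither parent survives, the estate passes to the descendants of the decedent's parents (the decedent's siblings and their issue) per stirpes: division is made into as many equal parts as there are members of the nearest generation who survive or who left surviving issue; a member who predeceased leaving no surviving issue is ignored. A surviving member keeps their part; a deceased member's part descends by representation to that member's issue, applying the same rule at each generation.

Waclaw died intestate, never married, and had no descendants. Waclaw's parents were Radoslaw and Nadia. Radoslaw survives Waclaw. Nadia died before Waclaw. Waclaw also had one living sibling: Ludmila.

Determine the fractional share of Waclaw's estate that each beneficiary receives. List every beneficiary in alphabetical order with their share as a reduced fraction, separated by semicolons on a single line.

Only one parent, Radoslaw, survives, so Radoslaw takes the entire estate. The siblings take nothing because a surviving parent has priority.

Radoslaw 1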